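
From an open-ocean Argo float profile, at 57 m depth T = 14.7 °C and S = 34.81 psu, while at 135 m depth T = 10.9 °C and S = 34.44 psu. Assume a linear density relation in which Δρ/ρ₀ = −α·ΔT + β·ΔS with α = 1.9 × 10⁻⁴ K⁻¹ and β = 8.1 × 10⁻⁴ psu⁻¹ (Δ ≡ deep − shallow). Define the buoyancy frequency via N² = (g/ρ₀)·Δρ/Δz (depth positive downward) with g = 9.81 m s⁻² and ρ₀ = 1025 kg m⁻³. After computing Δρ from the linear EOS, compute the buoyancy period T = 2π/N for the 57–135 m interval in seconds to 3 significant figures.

ΔT = -3.8 K, ΔS = -0.37 psu (deep − shallow).
Δρ/ρ₀ = −αΔT + βΔS = 7.22 × 10⁻⁴ − 2.997 × 10⁻⁴ = 4.223 × 10⁻⁴, so Δρ ≈ 0.4329 kg m⁻³.
N² = (g/ρ₀)·Δρ/Δz = g·(Δρ/ρ₀)/Δz = 9.81 × 4.223 × 10⁻⁴ / 78 = 5.3112 × 10⁻⁵ s⁻².
N = √(5.3112 × 10⁻⁵) = 7.2878 × 10⁻³ rad s⁻¹ → T = 2π/N = 862.15 s ≈ 862 s.

862 s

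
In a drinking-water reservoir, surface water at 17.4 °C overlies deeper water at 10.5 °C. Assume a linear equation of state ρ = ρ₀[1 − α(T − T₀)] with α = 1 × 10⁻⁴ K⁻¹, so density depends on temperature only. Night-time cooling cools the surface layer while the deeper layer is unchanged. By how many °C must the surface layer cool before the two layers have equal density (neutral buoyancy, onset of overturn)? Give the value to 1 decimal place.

6.9 °C

With temperature the only control, equal density requires T_surf′ = T_deep.
T_surf′ = 10.5 °C.
Cooling required: 17.4 − 10.5 = 6.9 °C.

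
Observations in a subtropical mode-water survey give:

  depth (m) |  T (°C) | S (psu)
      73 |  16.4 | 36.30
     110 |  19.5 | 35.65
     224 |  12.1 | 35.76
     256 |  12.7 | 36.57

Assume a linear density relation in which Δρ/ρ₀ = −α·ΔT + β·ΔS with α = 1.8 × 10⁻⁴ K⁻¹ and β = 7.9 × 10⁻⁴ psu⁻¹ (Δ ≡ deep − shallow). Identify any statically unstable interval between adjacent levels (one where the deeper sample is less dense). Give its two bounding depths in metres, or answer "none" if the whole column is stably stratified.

73–110 m

Evaluate Δρ/ρ₀ = −αΔT + βΔS across each adjacent pair:
  73–110 m: −αΔT+βΔS = −(1.8 × 10⁻⁴)(+3.1)+(7.9 × 10⁻⁴)(-0.65) = -1.1 × 10⁻³ → UNSTABLE
  110–224 m: −αΔT+βΔS = −(1.8 × 10⁻⁴)(-7.4)+(7.9 × 10⁻⁴)(+0.11) = 1.4 × 10⁻³ → stable
  224–256 m: −αΔT+βΔS = −(1.8 × 10⁻⁴)(+0.6)+(7.9 × 10⁻⁴)(+0.81) = 5.3 × 10⁻⁴ → stable
The 73–110 m interval has Δρ < 0: lighter water underlies denser water.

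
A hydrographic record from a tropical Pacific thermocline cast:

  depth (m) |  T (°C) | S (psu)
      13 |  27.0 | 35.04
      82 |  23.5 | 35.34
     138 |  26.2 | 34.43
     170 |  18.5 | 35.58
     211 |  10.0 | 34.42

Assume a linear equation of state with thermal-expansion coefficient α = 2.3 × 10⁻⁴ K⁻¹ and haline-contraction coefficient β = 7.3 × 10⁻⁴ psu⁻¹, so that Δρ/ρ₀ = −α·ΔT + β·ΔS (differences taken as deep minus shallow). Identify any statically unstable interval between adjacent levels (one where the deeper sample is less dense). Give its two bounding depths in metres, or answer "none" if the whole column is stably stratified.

Evaluate Δρ/ρ₀ = −αΔT + βΔS across each adjacent pair:
  13–82 m: −αΔT+βΔS = −(2.3 × 10⁻⁴)(-3.5)+(7.3 × 10⁻⁴)(+0.30) = 1.0 × 10⁻³ → stable
  82–138 m: −αΔT+βΔS = −(2.3 × 10⁻⁴)(+2.7)+(7.3 × 10⁻⁴)(-0.91) = -1.3 × 10⁻³ → UNSTABLE
  138–170 m: −αΔT+βΔS = −(2.3 × 10⁻⁴)(-7.7)+(7.3 × 10⁻⁴)(+1.15) = 2.6 × 10⁻³ → stable
  170–211 m: −αΔT+βΔS = −(2.3 × 10⁻⁴)(-8.5)+(7.3 × 10⁻⁴)(-1.16) = 1.1 × 10⁻³ → stable
The 82–138 m interval has Δρ < 0: lighter water underlies denser water.

82–138 m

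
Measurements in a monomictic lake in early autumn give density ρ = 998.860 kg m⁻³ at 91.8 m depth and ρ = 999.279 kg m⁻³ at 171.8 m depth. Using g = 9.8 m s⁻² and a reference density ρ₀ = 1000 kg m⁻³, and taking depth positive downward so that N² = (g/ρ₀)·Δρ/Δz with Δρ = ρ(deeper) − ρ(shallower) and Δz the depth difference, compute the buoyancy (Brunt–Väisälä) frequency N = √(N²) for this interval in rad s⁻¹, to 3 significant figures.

7.16 × 10⁻³ rad s⁻¹

Δρ = 999.279 − 998.860 = 0.419 kg m⁻³ over Δz = 171.8 − 91.8 = 80 m.
N² = (9.8/1000) × (0.419/80) = 5.1328 × 10⁻⁵ s⁻².
N = √(5.1328 × 10⁻⁵) = 7.1644 × 10⁻³ rad s⁻¹ ≈ 7.16 × 10⁻³ rad s⁻¹.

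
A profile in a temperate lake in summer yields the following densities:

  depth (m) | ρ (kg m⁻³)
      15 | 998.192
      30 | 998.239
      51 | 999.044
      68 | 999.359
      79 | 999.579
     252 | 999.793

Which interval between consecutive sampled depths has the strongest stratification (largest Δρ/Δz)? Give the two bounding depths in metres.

30–51 m

Compute the density gradient over each adjacent pair:
  15–30 m: Δρ/Δz = 0.047/15 = 3.1 × 10⁻³ kg m⁻⁴
  30–51 m: Δρ/Δz = 0.805/21 = 0.038 kg m⁻⁴
  51–68 m: Δρ/Δz = 0.315/17 = 0.019 kg m⁻⁴
  68–79 m: Δρ/Δz = 0.220/11 = 0.020 kg m⁻⁴
  79–252 m: Δρ/Δz = 0.214/173 = 1.2 × 10⁻³ kg m⁻⁴
The largest gradient is in the 30–51 m interval — the pycnocline.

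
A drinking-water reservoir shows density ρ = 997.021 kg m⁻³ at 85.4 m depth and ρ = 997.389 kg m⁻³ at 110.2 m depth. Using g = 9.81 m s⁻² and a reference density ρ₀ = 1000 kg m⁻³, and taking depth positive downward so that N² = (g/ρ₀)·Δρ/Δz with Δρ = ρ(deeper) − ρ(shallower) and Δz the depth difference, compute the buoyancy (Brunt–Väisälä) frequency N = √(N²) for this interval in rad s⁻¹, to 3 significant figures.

Δρ = 997.389 − 997.021 = 0.368 kg m⁻³ over Δz = 110.2 − 85.4 = 24.8 m.
N² = (9.81/1000) × (0.368/24.8) = 1.4557 × 10⁻⁴ s⁻².
N = √(1.4557 × 10⁻⁴) = 0.012065 rad s⁻¹ ≈ 0.0121 rad s⁻¹.

0.0121 rad s⁻¹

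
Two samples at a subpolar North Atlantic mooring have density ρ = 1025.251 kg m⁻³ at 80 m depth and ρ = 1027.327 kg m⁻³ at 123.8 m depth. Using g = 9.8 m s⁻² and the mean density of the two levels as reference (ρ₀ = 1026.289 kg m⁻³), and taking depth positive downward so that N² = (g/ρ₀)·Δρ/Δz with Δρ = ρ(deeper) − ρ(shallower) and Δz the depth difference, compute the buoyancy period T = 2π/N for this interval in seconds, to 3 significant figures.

295 s

Δρ = 1027.327 − 1025.251 = 2.076 kg m⁻³ over Δz = 123.8 − 80 = 43.8 m.
N² = (9.8/1026.289) × (2.076/43.8) = 4.5259 × 10⁻⁴ s⁻².
N = √(4.5259 × 10⁻⁴) = 0.021274 rad s⁻¹, so T = 2π/N = 295.35 s ≈ 295 s.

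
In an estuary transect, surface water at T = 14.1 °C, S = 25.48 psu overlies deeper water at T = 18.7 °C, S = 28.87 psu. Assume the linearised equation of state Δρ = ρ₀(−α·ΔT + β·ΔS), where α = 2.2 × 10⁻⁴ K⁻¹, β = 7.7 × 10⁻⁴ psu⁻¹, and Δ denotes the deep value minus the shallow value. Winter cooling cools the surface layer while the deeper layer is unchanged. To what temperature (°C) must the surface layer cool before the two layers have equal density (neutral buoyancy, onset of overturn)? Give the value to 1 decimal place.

Neutral buoyancy requires Δρ = 0, i.e. −α(T_deep − T_surf′) + β(S_deep − S_surf) = 0.
T_surf′ = T_deep − (β/α)·ΔS = 18.7 − (7.7 × 10⁻⁴/2.2 × 10⁻⁴)·(+3.39) = 6.835 °C.
Cooling required: 14.1 − (6.835) = 7.265 °C.

6.8 °C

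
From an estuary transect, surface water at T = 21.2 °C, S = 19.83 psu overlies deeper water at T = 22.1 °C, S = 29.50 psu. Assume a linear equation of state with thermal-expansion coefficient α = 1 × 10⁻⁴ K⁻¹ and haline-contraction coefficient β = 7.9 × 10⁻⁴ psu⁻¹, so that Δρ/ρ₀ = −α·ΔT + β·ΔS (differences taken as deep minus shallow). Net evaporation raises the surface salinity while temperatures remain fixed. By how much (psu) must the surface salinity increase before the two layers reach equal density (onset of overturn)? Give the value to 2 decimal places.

9.56 psu

Neutral buoyancy requires −α(T_deep − T_surf) + β(S_deep − S_surf′) = 0.
S_surf′ = S_deep − (α/β)·ΔT = 29.50 − (1 × 10⁻⁴/7.9 × 10⁻⁴)·(+0.9) = 29.3861 psu.
Increase required: 29.3861 − 19.83 = 9.5561 psu.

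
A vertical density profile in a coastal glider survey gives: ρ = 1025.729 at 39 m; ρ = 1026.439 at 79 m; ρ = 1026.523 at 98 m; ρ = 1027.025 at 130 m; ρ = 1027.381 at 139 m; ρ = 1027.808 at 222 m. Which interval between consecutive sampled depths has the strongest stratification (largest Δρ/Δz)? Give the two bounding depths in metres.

130–139 m

Compute the density gradient over each adjacent pair:
  39–79 m: Δρ/Δz = 0.710/40 = 0.018 kg m⁻⁴
  79–98 m: Δρ/Δz = 0.084/19 = 4.4 × 10⁻³ kg m⁻⁴
  98–130 m: Δρ/Δz = 0.502/32 = 0.016 kg m⁻⁴
  130–139 m: Δρ/Δz = 0.356/9 = 0.040 kg m⁻⁴
  139–222 m: Δρ/Δz = 0.427/83 = 5.1 × 10⁻³ kg m⁻⁴
The largest gradient is in the 130–139 m interval — the pycnocline.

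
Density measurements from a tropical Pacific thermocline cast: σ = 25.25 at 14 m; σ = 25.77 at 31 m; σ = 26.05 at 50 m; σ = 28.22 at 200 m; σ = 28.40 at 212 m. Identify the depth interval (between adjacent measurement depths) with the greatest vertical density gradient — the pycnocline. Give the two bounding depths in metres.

Compute the density gradient over each adjacent pair:
  14–31 m: Δρ/Δz = 0.52/17 = 0.031 kg m⁻⁴
  31–50 m: Δρ/Δz = 0.28/19 = 0.015 kg m⁻⁴
  50–200 m: Δρ/Δz = 2.17/150 = 0.014 kg m⁻⁴
  200–212 m: Δρ/Δz = 0.18/12 = 0.015 kg m⁻⁴
The largest gradient is in the 14–31 m interval — the pycnocline.

14–31 m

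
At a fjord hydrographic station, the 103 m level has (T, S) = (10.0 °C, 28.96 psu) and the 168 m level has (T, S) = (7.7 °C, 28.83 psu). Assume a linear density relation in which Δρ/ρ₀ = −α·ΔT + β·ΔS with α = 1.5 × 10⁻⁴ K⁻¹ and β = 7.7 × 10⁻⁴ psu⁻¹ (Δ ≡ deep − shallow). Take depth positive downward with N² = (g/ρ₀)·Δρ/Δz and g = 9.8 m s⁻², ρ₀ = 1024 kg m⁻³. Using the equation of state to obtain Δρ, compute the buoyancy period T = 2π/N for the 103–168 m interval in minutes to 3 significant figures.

17.2 min

ΔT = -2.3 K, ΔS = -0.13 psu (deep − shallow).
Δρ/ρ₀ = −αΔT + βΔS = 3.45 × 10⁻⁴ − 1.001 × 10⁻⁴ = 2.449 × 10⁻⁴, so Δρ ≈ 0.2508 kg m⁻³.
N² = (g/ρ₀)·Δρ/Δz = g·(Δρ/ρ₀)/Δz = 9.8 × 2.449 × 10⁻⁴ / 65 = 3.6923 × 10⁻⁵ s⁻².
N = √(3.6923 × 10⁻⁵) = 6.0764 × 10⁻³ rad s⁻¹ → T = 2π/N = 1.0340 × 10³ s = 17.233 min ≈ 17.2 min.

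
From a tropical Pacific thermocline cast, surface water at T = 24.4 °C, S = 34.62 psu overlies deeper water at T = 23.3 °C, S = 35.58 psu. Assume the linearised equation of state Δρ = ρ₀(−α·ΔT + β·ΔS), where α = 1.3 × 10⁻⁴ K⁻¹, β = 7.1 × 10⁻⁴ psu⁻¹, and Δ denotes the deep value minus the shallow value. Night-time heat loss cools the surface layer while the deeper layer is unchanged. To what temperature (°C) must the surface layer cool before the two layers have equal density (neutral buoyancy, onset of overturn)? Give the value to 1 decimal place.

18.1 °C

Neutral buoyancy requires Δρ = 0, i.e. −α(T_deep − T_surf′) + β(S_deep − S_surf) = 0.
T_surf′ = T_deep − (β/α)·ΔS = 23.3 − (7.1 × 10⁻⁴/1.3 × 10⁻⁴)·(+0.96) = 18.057 °C.
Cooling required: 24.4 − (18.057) = 6.343 °C.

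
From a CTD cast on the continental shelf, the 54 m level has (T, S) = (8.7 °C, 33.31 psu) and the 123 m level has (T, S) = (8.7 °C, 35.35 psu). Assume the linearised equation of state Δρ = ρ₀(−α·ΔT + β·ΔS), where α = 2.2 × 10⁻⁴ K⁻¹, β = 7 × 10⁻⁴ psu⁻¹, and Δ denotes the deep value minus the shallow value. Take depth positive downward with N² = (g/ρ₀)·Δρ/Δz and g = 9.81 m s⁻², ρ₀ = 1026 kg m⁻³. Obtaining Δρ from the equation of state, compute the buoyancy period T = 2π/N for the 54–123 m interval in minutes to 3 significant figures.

7.35 min

ΔT = +0.0 K, ΔS = +2.04 psu (deep − shallow).
Δρ/ρ₀ = −αΔT + βΔS = 0 + 1.428 × 10⁻³ = 1.428 × 10⁻³, so Δρ ≈ 1.465 kg m⁻³.
N² = (g/ρ₀)·Δρ/Δz = g·(Δρ/ρ₀)/Δz = 9.81 × 1.428 × 10⁻³ / 69 = 2.0302 × 10⁻⁴ s⁻².
N = √(2.0302 × 10⁻⁴) = 0.014249 rad s⁻¹ → T = 2π/N = 440.96 s = 7.3493 min ≈ 7.35 min.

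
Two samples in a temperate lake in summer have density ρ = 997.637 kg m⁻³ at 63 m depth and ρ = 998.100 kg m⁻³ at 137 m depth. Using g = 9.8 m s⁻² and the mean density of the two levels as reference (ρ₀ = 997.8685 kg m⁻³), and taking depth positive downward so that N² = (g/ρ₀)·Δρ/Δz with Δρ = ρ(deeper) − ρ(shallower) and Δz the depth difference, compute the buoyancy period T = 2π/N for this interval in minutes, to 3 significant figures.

13.4 min

Δρ = 998.100 − 997.637 = 0.463 kg m⁻³ over Δz = 137 − 63 = 74 m.
N² = (9.8/997.8685) × (0.463/74) = 6.1447 × 10⁻⁵ s⁻².
N = √(6.1447 × 10⁻⁵) = 7.8388 × 10⁻³ rad s⁻¹, so T = 2π/N = 801.55 s = 13.359 min ≈ 13.4 min.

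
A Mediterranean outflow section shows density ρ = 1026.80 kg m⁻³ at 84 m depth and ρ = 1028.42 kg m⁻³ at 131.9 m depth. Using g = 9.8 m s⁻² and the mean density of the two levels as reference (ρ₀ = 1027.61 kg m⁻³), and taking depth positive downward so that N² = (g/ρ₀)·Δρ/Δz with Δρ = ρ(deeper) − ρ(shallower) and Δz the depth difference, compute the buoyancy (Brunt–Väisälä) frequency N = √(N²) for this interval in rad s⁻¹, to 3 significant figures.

Δρ = 1028.42 − 1026.80 = 1.62 kg m⁻³ over Δz = 131.9 − 84 = 47.9 m.
N² = (9.8/1027.61) × (1.62/47.9) = 3.2254 × 10⁻⁴ s⁻².
N = √(3.2254 × 10⁻⁴) = 0.017959 rad s⁻¹ ≈ 0.0180 rad s⁻¹.

0.0180 rad s⁻¹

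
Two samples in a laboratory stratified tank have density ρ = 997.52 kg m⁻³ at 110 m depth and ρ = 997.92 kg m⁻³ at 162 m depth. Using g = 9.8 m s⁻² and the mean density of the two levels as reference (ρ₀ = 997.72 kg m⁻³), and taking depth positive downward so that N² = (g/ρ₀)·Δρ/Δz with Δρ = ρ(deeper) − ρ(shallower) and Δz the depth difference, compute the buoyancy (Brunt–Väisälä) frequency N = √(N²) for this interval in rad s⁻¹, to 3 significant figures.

8.69 × 10⁻³ rad s⁻¹

Δρ = 997.92 − 997.52 = 0.40 kg m⁻³ over Δz = 162 − 110 = 52 m.
N² = (9.8/997.72) × (0.40/52) = 7.5557 × 10⁻⁵ s⁻².
N = √(7.5557 × 10⁻⁵) = 8.6924 × 10⁻³ rad s⁻¹ ≈ 8.69 × 10⁻³ rad s⁻¹.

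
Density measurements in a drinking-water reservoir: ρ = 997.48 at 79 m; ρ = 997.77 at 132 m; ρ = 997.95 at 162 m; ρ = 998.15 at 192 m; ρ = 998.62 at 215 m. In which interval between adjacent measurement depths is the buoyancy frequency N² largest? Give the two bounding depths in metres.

Compute the density gradient over each adjacent pair:
  79–132 m: Δρ/Δz = 0.29/53 = 5.5 × 10⁻³ kg m⁻⁴
  132–162 m: Δρ/Δz = 0.18/30 = 6.0 × 10⁻³ kg m⁻⁴
  162–192 m: Δρ/Δz = 0.20/30 = 6.7 × 10⁻³ kg m⁻⁴
  192–215 m: Δρ/Δz = 0.47/23 = 0.020 kg m⁻⁴
The largest gradient is in the 192–215 m interval — the pycnocline.

192–215 m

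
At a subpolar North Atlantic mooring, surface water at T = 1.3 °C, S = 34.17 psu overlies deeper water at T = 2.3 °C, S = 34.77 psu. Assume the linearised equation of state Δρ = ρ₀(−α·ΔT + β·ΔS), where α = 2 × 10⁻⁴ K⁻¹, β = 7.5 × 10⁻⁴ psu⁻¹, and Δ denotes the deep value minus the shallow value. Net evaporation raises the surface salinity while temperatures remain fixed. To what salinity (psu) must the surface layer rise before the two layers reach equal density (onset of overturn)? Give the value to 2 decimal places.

34.50 psu

Neutral buoyancy requires −α(T_deep − T_surf) + β(S_deep − S_surf′) = 0.
S_surf′ = S_deep − (α/β)·ΔT = 34.77 − (2 × 10⁻⁴/7.5 × 10⁻⁴)·(+1.0) = 34.5033 psu.
Increase required: 34.5033 − 34.17 = 0.3333 psu.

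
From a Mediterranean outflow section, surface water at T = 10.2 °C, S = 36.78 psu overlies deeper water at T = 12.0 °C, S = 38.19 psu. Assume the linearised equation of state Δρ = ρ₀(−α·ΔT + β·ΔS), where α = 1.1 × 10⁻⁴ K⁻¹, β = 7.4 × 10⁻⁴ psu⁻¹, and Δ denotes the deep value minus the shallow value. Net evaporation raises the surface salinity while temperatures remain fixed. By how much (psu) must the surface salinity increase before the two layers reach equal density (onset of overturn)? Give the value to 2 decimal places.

Neutral buoyancy requires −α(T_deep − T_surf) + β(S_deep − S_surf′) = 0.
S_surf′ = S_deep − (α/β)·ΔT = 38.19 − (1.1 × 10⁻⁴/7.4 × 10⁻⁴)·(+1.8) = 37.9224 psu.
Increase required: 37.9224 − 36.78 = 1.1424 psu.

1.14 psu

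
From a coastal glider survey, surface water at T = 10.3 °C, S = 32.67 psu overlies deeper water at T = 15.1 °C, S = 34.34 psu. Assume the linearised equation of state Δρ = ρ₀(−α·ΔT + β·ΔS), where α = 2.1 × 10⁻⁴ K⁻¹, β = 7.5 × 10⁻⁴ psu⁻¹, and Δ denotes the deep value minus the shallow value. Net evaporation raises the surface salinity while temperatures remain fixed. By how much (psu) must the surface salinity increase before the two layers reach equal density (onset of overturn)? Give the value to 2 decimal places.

Neutral buoyancy requires −α(T_deep − T_surf) + β(S_deep − S_surf′) = 0.
S_surf′ = S_deep − (α/β)·ΔT = 34.34 − (2.1 × 10⁻⁴/7.5 × 10⁻⁴)·(+4.8) = 32.9960 psu.
Increase required: 32.9960 − 32.67 = 0.3260 psu.

0.33 psu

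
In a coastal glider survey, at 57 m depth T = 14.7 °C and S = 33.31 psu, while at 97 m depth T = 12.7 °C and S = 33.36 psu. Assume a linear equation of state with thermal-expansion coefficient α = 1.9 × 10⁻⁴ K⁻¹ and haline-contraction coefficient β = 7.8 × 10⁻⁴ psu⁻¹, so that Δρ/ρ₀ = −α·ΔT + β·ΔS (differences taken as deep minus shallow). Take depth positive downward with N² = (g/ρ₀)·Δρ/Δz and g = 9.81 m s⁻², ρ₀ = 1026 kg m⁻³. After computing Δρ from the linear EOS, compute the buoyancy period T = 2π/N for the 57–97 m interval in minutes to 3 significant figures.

ΔT = -2.0 K, ΔS = +0.05 psu (deep − shallow).
Δρ/ρ₀ = −αΔT + βΔS = 3.80 × 10⁻⁴ + 3.90 × 10⁻⁵ = 4.19 × 10⁻⁴, so Δρ ≈ 0.4299 kg m⁻³.
N² = (g/ρ₀)·Δρ/Δz = g·(Δρ/ρ₀)/Δz = 9.81 × 4.19 × 10⁻⁴ / 40 = 1.0276 × 10⁻⁴ s⁻².
N = √(1.0276 × 10⁻⁴) = 0.010137 rad s⁻¹ → T = 2π/N = 619.83 s = 10.331 min ≈ 10.3 min.

10.3 min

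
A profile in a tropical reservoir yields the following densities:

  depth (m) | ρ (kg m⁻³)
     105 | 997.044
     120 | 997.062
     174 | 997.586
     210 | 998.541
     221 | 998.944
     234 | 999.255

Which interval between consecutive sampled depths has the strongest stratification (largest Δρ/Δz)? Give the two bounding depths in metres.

210–221 m

Compute the density gradient over each adjacent pair:
  105–120 m: Δρ/Δz = 0.018/15 = 1.2 × 10⁻³ kg m⁻⁴
  120–174 m: Δρ/Δz = 0.524/54 = 9.7 × 10⁻³ kg m⁻⁴
  174–210 m: Δρ/Δz = 0.955/36 = 0.027 kg m⁻⁴
  210–221 m: Δρ/Δz = 0.403/11 = 0.037 kg m⁻⁴
  221–234 m: Δρ/Δz = 0.311/13 = 0.024 kg m⁻⁴
The largest gradient is in the 210–221 m interval — the pycnocline.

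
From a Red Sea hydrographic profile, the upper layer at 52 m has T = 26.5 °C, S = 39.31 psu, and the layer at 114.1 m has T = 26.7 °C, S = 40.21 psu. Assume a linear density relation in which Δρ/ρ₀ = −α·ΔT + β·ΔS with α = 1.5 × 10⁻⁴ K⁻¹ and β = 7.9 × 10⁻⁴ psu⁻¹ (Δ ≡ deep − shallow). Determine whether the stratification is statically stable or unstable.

ΔT = 26.7 − 26.5 = +0.2 K and ΔS = 40.21 − 39.31 = +0.90 psu (deep − shallow).
−αΔT = -3.00 × 10⁻⁵; βΔS = 7.11 × 10⁻⁴; sum Δρ/ρ₀ = 6.81 × 10⁻⁴.
Δρ/ρ₀ > 0, so Δρ > 0: deeper water is denser → statically stable.

stable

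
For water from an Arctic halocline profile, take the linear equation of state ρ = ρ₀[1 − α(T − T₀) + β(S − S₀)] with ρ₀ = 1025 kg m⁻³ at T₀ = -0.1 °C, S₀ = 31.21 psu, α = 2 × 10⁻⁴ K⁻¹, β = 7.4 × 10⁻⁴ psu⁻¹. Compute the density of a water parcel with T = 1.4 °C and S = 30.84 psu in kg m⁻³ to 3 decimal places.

1024.412 kg m⁻³

T − T₀ = +1.5 K, S − S₀ = -0.37 psu.
Bracket = 1 − α·(+1.5) + β·(-0.37) = 1 + (-5.738 × 10⁻⁴) = 0.9994262.
ρ = 1025 × 0.9994262 = 1024.412 kg m⁻³.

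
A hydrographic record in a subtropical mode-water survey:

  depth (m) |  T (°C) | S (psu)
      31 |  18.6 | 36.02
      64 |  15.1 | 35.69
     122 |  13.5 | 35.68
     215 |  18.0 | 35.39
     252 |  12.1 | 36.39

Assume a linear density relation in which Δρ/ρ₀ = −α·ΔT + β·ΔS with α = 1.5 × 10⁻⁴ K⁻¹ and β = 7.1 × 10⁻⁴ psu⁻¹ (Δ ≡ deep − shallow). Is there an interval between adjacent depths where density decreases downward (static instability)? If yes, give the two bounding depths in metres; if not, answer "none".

122–215 m

Evaluate Δρ/ρ₀ = −αΔT + βΔS across each adjacent pair:
  31–64 m: −αΔT+βΔS = −(1.5 × 10⁻⁴)(-3.5)+(7.1 × 10⁻⁴)(-0.33) = 2.9 × 10⁻⁴ → stable
  64–122 m: −αΔT+βΔS = −(1.5 × 10⁻⁴)(-1.6)+(7.1 × 10⁻⁴)(-0.01) = 2.3 × 10⁻⁴ → stable
  122–215 m: −αΔT+βΔS = −(1.5 × 10⁻⁴)(+4.5)+(7.1 × 10⁻⁴)(-0.29) = -8.8 × 10⁻⁴ → UNSTABLE
  215–252 m: −αΔT+βΔS = −(1.5 × 10⁻⁴)(-5.9)+(7.1 × 10⁻⁴)(+1.00) = 1.6 × 10⁻³ → stable
The 122–215 m interval has Δρ < 0: lighter water underlies denser water.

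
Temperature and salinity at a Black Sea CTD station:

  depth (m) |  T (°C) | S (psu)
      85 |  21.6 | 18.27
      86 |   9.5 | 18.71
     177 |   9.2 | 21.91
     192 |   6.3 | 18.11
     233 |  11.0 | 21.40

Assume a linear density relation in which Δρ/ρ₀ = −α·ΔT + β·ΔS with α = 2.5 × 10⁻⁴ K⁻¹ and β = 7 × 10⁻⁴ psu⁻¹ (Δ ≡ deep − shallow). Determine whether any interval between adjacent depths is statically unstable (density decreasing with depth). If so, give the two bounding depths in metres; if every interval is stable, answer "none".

Evaluate Δρ/ρ₀ = −αΔT + βΔS across each adjacent pair:
  85–86 m: −αΔT+βΔS = −(2.5 × 10⁻⁴)(-12.1)+(7 × 10⁻⁴)(+0.44) = 3.3 × 10⁻³ → stable
  86–177 m: −αΔT+βΔS = −(2.5 × 10⁻⁴)(-0.3)+(7 × 10⁻⁴)(+3.20) = 2.3 × 10⁻³ → stable
  177–192 m: −αΔT+βΔS = −(2.5 × 10⁻⁴)(-2.9)+(7 × 10⁻⁴)(-3.80) = -1.9 × 10⁻³ → UNSTABLE
  192–233 m: −αΔT+βΔS = −(2.5 × 10⁻⁴)(+4.7)+(7 × 10⁻⁴)(+3.29) = 1.1 × 10⁻³ → stable
The 177–192 m interval has Δρ < 0: lighter water underlies denser water.

177–192 m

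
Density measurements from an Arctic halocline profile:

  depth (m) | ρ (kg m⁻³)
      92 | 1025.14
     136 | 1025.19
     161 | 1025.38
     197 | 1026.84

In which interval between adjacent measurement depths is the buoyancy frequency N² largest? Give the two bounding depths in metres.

161–197 m

Compute the density gradient over each adjacent pair:
  92–136 m: Δρ/Δz = 0.05/44 = 1.1 × 10⁻³ kg m⁻⁴
  136–161 m: Δρ/Δz = 0.19/25 = 7.6 × 10⁻³ kg m⁻⁴
  161–197 m: Δρ/Δz = 1.46/36 = 0.041 kg m⁻⁴
The largest gradient is in the 161–197 m interval — the pycnocline.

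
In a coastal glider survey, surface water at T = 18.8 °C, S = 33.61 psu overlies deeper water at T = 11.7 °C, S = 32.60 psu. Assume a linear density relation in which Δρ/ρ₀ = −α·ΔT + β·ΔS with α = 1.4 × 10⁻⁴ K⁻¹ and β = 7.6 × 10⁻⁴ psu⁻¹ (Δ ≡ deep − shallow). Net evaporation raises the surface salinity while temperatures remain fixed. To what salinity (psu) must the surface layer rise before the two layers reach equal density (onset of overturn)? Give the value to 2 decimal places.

33.91 psu

Neutral buoyancy requires −α(T_deep − T_surf) + β(S_deep − S_surf′) = 0.
S_surf′ = S_deep − (α/β)·ΔT = 32.60 − (1.4 × 10⁻⁴/7.6 × 10⁻⁴)·(-7.1) = 33.9079 psu.
Increase required: 33.9079 − 33.61 = 0.2979 psu.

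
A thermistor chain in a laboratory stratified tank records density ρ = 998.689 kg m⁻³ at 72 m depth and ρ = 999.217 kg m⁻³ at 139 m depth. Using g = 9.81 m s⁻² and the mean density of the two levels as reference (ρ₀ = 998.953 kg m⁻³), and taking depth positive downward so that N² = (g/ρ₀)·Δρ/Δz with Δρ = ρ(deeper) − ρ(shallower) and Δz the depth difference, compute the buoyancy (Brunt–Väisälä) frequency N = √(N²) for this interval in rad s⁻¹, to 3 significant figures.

Δρ = 999.217 − 998.689 = 0.528 kg m⁻³ over Δz = 139 − 72 = 67 m.
N² = (9.81/998.953) × (0.528/67) = 7.7390 × 10⁻⁵ s⁻².
N = √(7.7390 × 10⁻⁵) = 8.7972 × 10⁻³ rad s⁻¹ ≈ 8.80 × 10⁻³ rad s⁻¹.

8.80 × 10⁻³ rad s⁻¹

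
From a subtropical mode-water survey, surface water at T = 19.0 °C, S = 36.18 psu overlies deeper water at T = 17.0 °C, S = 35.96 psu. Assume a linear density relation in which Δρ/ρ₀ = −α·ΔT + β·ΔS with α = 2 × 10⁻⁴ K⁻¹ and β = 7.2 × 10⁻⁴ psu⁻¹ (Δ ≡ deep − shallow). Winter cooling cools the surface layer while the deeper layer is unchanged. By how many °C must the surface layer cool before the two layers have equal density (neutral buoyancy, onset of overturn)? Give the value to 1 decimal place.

1.2 °C

Neutral buoyancy requires Δρ = 0, i.e. −α(T_deep − T_surf′) + β(S_deep − S_surf) = 0.
T_surf′ = T_deep − (β/α)·ΔS = 17.0 − (7.2 × 10⁻⁴/2 × 10⁻⁴)·(-0.22) = 17.792 °C.
Cooling required: 19.0 − (17.792) = 1.208 °C.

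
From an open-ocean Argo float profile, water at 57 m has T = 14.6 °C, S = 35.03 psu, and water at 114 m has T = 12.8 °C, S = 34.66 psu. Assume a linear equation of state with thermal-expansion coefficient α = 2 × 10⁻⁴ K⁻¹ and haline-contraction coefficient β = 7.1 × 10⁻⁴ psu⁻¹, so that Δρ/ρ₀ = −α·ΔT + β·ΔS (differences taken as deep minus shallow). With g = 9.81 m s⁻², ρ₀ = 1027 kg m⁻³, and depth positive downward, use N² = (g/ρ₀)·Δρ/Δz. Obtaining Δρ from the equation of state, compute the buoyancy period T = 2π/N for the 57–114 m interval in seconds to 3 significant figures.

1.54 × 10³ s

ΔT = -1.8 K, ΔS = -0.37 psu (deep − shallow).
Δρ/ρ₀ = −αΔT + βΔS = 3.60 × 10⁻⁴ − 2.627 × 10⁻⁴ = 9.73 × 10⁻⁵, so Δρ ≈ 0.09993 kg m⁻³.
N² = (g/ρ₀)·Δρ/Δz = g·(Δρ/ρ₀)/Δz = 9.81 × 9.73 × 10⁻⁵ / 57 = 1.6746 × 10⁻⁵ s⁻².
N = √(1.6746 × 10⁻⁵) = 4.0922 × 10⁻³ rad s⁻¹ → T = 2π/N = 1.5354 × 10³ s ≈ 1.54 × 10³ s.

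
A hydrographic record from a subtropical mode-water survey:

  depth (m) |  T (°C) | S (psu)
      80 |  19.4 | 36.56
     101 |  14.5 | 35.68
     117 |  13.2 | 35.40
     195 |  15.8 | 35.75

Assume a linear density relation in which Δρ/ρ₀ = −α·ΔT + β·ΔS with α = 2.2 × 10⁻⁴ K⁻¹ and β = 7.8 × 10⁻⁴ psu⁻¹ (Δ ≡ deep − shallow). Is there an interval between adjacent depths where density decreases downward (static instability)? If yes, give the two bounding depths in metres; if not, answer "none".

117–195 m

Evaluate Δρ/ρ₀ = −αΔT + βΔS across each adjacent pair:
  80–101 m: −αΔT+βΔS = −(2.2 × 10⁻⁴)(-4.9)+(7.8 × 10⁻⁴)(-0.88) = 3.9 × 10⁻⁴ → stable
  101–117 m: −αΔT+βΔS = −(2.2 × 10⁻⁴)(-1.3)+(7.8 × 10⁻⁴)(-0.28) = 6.8 × 10⁻⁵ → stable
  117–195 m: −αΔT+βΔS = −(2.2 × 10⁻⁴)(+2.6)+(7.8 × 10⁻⁴)(+0.35) = -3.0 × 10⁻⁴ → UNSTABLE
The 117–195 m interval has Δρ < 0: lighter water underlies denser water.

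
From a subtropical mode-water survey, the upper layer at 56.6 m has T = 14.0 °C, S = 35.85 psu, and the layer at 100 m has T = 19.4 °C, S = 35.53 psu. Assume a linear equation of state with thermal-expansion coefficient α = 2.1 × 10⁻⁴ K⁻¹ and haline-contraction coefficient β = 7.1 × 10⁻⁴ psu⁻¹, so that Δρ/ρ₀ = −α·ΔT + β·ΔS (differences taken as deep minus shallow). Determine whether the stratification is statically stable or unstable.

ΔT = 19.4 − 14.0 = +5.4 K and ΔS = 35.53 − 35.85 = -0.32 psu (deep − shallow).
−αΔT = -1.134 × 10⁻³; βΔS = -2.272 × 10⁻⁴; sum Δρ/ρ₀ = -1.3612 × 10⁻³.
Δρ/ρ₀ < 0, so Δρ < 0: deeper water is lighter → statically unstable; the column would overturn.

unstable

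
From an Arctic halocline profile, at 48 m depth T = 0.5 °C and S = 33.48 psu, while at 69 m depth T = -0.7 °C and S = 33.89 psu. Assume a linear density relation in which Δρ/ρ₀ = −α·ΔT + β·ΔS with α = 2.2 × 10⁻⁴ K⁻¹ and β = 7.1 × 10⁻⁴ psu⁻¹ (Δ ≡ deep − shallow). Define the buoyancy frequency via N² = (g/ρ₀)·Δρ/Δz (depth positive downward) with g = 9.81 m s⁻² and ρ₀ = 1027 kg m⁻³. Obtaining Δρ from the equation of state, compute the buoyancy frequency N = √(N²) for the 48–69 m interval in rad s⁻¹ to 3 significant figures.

0.0161 rad s⁻¹

ΔT = -1.2 K, ΔS = +0.41 psu (deep − shallow).
Δρ/ρ₀ = −αΔT + βΔS = 2.64 × 10⁻⁴ + 2.911 × 10⁻⁴ = 5.551 × 10⁻⁴, so Δρ ≈ 0.5701 kg m⁻³.
N² = (g/ρ₀)·Δρ/Δz = g·(Δρ/ρ₀)/Δz = 9.81 × 5.551 × 10⁻⁴ / 21 = 2.5931 × 10⁻⁴ s⁻².
N = √(2.5931 × 10⁻⁴) = 0.016103 rad s⁻¹ ≈ 0.0161 rad s⁻¹.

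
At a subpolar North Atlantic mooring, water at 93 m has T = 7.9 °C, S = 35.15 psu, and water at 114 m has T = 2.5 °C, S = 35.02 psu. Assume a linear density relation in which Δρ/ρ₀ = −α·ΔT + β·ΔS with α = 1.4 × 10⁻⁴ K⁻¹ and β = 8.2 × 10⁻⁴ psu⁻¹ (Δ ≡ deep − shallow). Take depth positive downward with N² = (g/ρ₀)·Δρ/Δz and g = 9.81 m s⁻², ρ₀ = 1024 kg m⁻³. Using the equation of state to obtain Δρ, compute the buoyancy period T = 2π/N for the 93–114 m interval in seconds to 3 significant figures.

361 s

ΔT = -5.4 K, ΔS = -0.13 psu (deep − shallow).
Δρ/ρ₀ = −αΔT + βΔS = 7.56 × 10⁻⁴ − 1.066 × 10⁻⁴ = 6.494 × 10⁻⁴, so Δρ ≈ 0.6650 kg m⁻³.
N² = (g/ρ₀)·Δρ/Δz = g·(Δρ/ρ₀)/Δz = 9.81 × 6.494 × 10⁻⁴ / 21 = 3.0336 × 10⁻⁴ s⁻².
N = √(3.0336 × 10⁻⁴) = 0.017417 rad s⁻¹ → T = 2π/N = 360.75 s ≈ 361 s.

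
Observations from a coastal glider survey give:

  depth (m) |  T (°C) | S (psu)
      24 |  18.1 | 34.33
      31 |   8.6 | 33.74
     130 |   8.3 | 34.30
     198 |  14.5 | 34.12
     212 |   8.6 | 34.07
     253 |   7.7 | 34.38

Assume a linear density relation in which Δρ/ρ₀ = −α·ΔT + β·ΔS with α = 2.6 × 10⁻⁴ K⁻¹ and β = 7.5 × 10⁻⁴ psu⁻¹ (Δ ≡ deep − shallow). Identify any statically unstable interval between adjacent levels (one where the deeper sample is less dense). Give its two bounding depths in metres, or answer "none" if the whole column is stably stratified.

Evaluate Δρ/ρ₀ = −αΔT + βΔS across each adjacent pair:
  24–31 m: −αΔT+βΔS = −(2.6 × 10⁻⁴)(-9.5)+(7.5 × 10⁻⁴)(-0.59) = 2.0 × 10⁻³ → stable
  31–130 m: −αΔT+βΔS = −(2.6 × 10⁻⁴)(-0.3)+(7.5 × 10⁻⁴)(+0.56) = 5.0 × 10⁻⁴ → stable
  130–198 m: −αΔT+βΔS = −(2.6 × 10⁻⁴)(+6.2)+(7.5 × 10⁻⁴)(-0.18) = -1.7 × 10⁻³ → UNSTABLE
  198–212 m: −αΔT+βΔS = −(2.6 × 10⁻⁴)(-5.9)+(7.5 × 10⁻⁴)(-0.05) = 1.5 × 10⁻³ → stable
  212–253 m: −αΔT+βΔS = −(2.6 × 10⁻⁴)(-0.9)+(7.5 × 10⁻⁴)(+0.31) = 4.7 × 10⁻⁴ → stable
The 130–198 m interval has Δρ < 0: lighter water underlies denser water.

130–198 m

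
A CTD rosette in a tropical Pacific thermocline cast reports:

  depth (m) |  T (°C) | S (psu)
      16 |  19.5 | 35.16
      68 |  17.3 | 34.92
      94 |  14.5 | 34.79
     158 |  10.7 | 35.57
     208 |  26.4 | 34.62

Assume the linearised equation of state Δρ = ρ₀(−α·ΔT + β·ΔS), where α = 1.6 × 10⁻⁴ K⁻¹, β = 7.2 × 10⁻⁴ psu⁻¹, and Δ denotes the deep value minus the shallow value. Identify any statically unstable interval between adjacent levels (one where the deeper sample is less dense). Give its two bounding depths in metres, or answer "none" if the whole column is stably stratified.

Evaluate Δρ/ρ₀ = −αΔT + βΔS across each adjacent pair:
  16–68 m: −αΔT+βΔS = −(1.6 × 10⁻⁴)(-2.2)+(7.2 × 10⁻⁴)(-0.24) = 1.8 × 10⁻⁴ → stable
  68–94 m: −αΔT+βΔS = −(1.6 × 10⁻⁴)(-2.8)+(7.2 × 10⁻⁴)(-0.13) = 3.5 × 10⁻⁴ → stable
  94–158 m: −αΔT+βΔS = −(1.6 × 10⁻⁴)(-3.8)+(7.2 × 10⁻⁴)(+0.78) = 1.2 × 10⁻³ → stable
  158–208 m: −αΔT+βΔS = −(1.6 × 10⁻⁴)(+15.7)+(7.2 × 10⁻⁴)(-0.95) = -3.2 × 10⁻³ → UNSTABLE
The 158–208 m interval has Δρ < 0: lighter water underlies denser water.

158–208 m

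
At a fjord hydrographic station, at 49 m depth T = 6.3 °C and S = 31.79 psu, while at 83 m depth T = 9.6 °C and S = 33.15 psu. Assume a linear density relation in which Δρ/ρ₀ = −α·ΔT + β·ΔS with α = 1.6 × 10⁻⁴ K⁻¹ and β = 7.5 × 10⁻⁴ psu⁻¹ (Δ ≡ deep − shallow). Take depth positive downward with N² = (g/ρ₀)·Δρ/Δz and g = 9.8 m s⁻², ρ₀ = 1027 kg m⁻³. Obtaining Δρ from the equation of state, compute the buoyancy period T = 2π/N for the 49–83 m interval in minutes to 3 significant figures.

ΔT = +3.3 K, ΔS = +1.36 psu (deep − shallow).
Δρ/ρ₀ = −αΔT + βΔS = -5.28 × 10⁻⁴ + 1.02 × 10⁻³ = 4.92 × 10⁻⁴, so Δρ ≈ 0.5053 kg m⁻³.
N² = (g/ρ₀)·Δρ/Δz = g·(Δρ/ρ₀)/Δz = 9.8 × 4.92 × 10⁻⁴ / 34 = 1.4181 × 10⁻⁴ s⁻².
N = √(1.4181 × 10⁻⁴) = 0.011908 rad s⁻¹ → T = 2π/N = 527.64 s = 8.7940 min ≈ 8.79 min.

8.79 min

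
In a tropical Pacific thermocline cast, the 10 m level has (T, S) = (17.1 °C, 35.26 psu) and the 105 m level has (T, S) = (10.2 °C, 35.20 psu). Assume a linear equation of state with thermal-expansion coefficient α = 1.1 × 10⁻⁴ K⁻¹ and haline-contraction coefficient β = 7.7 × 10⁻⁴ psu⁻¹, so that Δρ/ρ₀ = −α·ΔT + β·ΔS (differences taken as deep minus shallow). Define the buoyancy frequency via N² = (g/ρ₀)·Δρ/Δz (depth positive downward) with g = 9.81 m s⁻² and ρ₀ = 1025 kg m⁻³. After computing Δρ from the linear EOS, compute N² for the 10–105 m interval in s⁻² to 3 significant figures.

7.36 × 10⁻⁵ s⁻²

ΔT = -6.9 K, ΔS = -0.06 psu (deep − shallow).
Δρ/ρ₀ = −αΔT + βΔS = 7.59 × 10⁻⁴ − 4.62 × 10⁻⁵ = 7.128 × 10⁻⁴, so Δρ ≈ 0.7306 kg m⁻³.
N² = (g/ρ₀)·Δρ/Δz = g·(Δρ/ρ₀)/Δz = 9.81 × 7.128 × 10⁻⁴ / 95 = 7.3606 × 10⁻⁵ s⁻² ≈ 7.36 × 10⁻⁵ s⁻².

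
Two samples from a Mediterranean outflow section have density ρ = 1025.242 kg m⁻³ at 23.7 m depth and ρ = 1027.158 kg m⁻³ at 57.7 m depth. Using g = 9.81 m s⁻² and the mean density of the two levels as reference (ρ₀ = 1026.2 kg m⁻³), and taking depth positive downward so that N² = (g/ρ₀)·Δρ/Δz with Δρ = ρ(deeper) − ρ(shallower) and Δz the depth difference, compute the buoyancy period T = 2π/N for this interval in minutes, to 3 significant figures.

Δρ = 1027.158 − 1025.242 = 1.916 kg m⁻³ over Δz = 57.7 − 23.7 = 34 m.
N² = (9.81/1026.2) × (1.916/34) = 5.3871 × 10⁻⁴ s⁻².
N = √(5.3871 × 10⁻⁴) = 0.023210 rad s⁻¹, so T = 2π/N = 270.71 s = 4.5118 min ≈ 4.51 min.

4.51 min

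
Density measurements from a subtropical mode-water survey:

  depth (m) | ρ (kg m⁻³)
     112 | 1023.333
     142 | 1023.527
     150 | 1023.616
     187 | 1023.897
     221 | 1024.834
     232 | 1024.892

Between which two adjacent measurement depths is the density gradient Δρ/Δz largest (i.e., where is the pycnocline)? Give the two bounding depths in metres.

187–221 m

Compute the density gradient over each adjacent pair:
  112–142 m: Δρ/Δz = 0.194/30 = 6.5 × 10⁻³ kg m⁻⁴
  142–150 m: Δρ/Δz = 0.089/8 = 0.011 kg m⁻⁴
  150–187 m: Δρ/Δz = 0.281/37 = 7.6 × 10⁻³ kg m⁻⁴
  187–221 m: Δρ/Δz = 0.937/34 = 0.028 kg m⁻⁴
  221–232 m: Δρ/Δz = 0.058/11 = 5.3 × 10⁻³ kg m⁻⁴
The largest gradient is in the 187–221 m interval — the pycnocline.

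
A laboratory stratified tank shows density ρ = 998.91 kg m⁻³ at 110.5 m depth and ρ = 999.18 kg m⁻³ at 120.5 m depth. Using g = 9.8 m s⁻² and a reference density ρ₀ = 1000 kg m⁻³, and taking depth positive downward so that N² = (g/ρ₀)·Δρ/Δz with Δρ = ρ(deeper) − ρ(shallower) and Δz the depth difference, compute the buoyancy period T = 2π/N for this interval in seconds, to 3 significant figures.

Δρ = 999.18 − 998.91 = 0.27 kg m⁻³ over Δz = 120.5 − 110.5 = 10 m.
N² = (9.8/1000) × (0.27/10) = 2.6460 × 10⁻⁴ s⁻².
N = √(2.6460 × 10⁻⁴) = 0.016267 rad s⁻¹, so T = 2π/N = 386.25 s ≈ 386 s.
Since Δρ > 0 the layer is stably stratified.

386 s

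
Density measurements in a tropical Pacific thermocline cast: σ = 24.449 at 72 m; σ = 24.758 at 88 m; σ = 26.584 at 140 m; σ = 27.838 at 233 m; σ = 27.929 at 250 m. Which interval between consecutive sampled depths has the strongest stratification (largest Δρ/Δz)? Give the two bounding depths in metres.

Compute the density gradient over each adjacent pair:
  72–88 m: Δρ/Δz = 0.309/16 = 0.019 kg m⁻⁴
  88–140 m: Δρ/Δz = 1.826/52 = 0.035 kg m⁻⁴
  140–233 m: Δρ/Δz = 1.254/93 = 0.013 kg m⁻⁴
  233–250 m: Δρ/Δz = 0.091/17 = 5.4 × 10⁻³ kg m⁻⁴
The largest gradient is in the 88–140 m interval — the pycnocline.

88–140 m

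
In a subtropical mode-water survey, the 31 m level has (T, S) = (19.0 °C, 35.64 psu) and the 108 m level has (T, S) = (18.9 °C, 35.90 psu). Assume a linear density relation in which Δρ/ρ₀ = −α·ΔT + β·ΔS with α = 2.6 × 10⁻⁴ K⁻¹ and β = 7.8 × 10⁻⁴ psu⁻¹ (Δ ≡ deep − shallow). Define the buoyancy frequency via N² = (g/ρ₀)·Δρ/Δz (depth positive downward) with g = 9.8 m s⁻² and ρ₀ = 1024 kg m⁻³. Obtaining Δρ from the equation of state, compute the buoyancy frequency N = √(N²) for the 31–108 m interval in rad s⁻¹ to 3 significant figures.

ΔT = -0.1 K, ΔS = +0.26 psu (deep − shallow).
Δρ/ρ₀ = −αΔT + βΔS = 2.60 × 10⁻⁵ + 2.028 × 10⁻⁴ = 2.288 × 10⁻⁴, so Δρ ≈ 0.2343 kg m⁻³.
N² = (g/ρ₀)·Δρ/Δz = g·(Δρ/ρ₀)/Δz = 9.8 × 2.288 × 10⁻⁴ / 77 = 2.9120 × 10⁻⁵ s⁻².
N = √(2.9120 × 10⁻⁵) = 5.3963 × 10⁻³ rad s⁻¹ ≈ 5.40 × 10⁻³ rad s⁻¹.

5.40 × 10⁻³ rad s⁻¹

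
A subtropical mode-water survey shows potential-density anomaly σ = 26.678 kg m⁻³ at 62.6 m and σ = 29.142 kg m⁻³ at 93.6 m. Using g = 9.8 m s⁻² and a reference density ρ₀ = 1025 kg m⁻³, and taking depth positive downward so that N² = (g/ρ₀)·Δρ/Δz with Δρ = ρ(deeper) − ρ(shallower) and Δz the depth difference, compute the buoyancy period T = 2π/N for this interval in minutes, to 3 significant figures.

3.80 min

Δρ = 1029.142 − 1026.678 = 2.464 kg m⁻³ over Δz = 93.6 − 62.6 = 31 m.
N² = (9.8/1025) × (2.464/31) = 7.5994 × 10⁻⁴ s⁻².
N = √(7.5994 × 10⁻⁴) = 0.027567 rad s⁻¹, so T = 2π/N = 227.92 s = 3.7987 min ≈ 3.80 min.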